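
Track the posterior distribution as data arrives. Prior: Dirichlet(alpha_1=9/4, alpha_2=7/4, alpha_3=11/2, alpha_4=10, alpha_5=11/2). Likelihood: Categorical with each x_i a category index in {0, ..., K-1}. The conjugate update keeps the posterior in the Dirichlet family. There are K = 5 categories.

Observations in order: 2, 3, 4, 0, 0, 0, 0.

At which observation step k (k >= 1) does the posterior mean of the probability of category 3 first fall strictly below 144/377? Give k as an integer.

obs 1: x=2 → posterior Dirichlet(9/4, 7/4, 13/2, 10, 11/2)
obs 2: x=3 → posterior Dirichlet(9/4, 7/4, 13/2, 11, 11/2)
obs 3: x=4 → posterior Dirichlet(9/4, 7/4, 13/2, 11, 13/2)
obs 4: x=0 → posterior Dirichlet(13/4, 7/4, 13/2, 11, 13/2)
obs 5: x=0 → posterior Dirichlet(17/4, 7/4, 13/2, 11, 13/2)
obs 6: x=0 → posterior Dirichlet(21/4, 7/4, 13/2, 11, 13/2)
obs 7: x=0 → posterior Dirichlet(25/4, 7/4, 13/2, 11, 13/2)

k = 4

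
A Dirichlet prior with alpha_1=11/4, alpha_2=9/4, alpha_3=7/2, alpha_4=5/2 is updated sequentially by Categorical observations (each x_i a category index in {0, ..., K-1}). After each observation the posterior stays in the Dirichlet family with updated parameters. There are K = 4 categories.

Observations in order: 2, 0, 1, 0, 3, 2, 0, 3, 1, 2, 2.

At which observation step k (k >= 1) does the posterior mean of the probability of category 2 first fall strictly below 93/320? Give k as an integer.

obs 1: x=2 → posterior Dirichlet(11/4, 9/4, 9/2, 5/2)
obs 2: x=0 → posterior Dirichlet(15/4, 9/4, 9/2, 5/2)
obs 3: x=1 → posterior Dirichlet(15/4, 13/4, 9/2, 5/2)
obs 4: x=0 → posterior Dirichlet(19/4, 13/4, 9/2, 5/2)
obs 5: x=3 → posterior Dirichlet(19/4, 13/4, 9/2, 7/2)
obs 6: x=2 → posterior Dirichlet(19/4, 13/4, 11/2, 7/2)
obs 7: x=0 → posterior Dirichlet(23/4, 13/4, 11/2, 7/2)
obs 8: x=3 → posterior Dirichlet(23/4, 13/4, 11/2, 9/2)
obs 9: x=1 → posterior Dirichlet(23/4, 17/4, 11/2, 9/2)
obs 10: x=2 → posterior Dirichlet(23/4, 17/4, 13/2, 9/2)
obs 11: x=2 → posterior Dirichlet(23/4, 17/4, 15/2, 9/2)

k = 5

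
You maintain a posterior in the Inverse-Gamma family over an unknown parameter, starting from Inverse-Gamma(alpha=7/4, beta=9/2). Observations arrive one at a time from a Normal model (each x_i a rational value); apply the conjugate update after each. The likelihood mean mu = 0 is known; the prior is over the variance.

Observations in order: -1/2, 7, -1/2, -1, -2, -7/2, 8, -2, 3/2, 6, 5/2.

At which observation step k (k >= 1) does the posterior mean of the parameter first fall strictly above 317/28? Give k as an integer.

k = 2

obs 1: x=-1/2 → posterior Inverse-Gamma(9/4, 37/8)
obs 2: x=7 → posterior Inverse-Gamma(11/4, 233/8)
obs 3: x=-1/2 → posterior Inverse-Gamma(13/4, 117/4)
obs 4: x=-1 → posterior Inverse-Gamma(15/4, 119/4)
obs 5: x=-2 → posterior Inverse-Gamma(17/4, 127/4)
obs 6: x=-7/2 → posterior Inverse-Gamma(19/4, 303/8)
obs 7: x=8 → posterior Inverse-Gamma(21/4, 559/8)
obs 8: x=-2 → posterior Inverse-Gamma(23/4, 575/8)
obs 9: x=3/2 → posterior Inverse-Gamma(25/4, 73)
obs 10: x=6 → posterior Inverse-Gamma(27/4, 91)
obs 11: x=5/2 → posterior Inverse-Gamma(29/4, 753/8)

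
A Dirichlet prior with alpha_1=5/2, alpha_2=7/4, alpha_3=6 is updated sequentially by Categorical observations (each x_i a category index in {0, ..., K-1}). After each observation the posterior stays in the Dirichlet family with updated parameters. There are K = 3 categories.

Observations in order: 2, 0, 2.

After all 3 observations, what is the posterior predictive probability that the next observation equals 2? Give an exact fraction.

32/53

obs 1: x=2 → posterior Dirichlet(5/2, 7/4, 7)
obs 2: x=0 → posterior Dirichlet(7/2, 7/4, 7)
obs 3: x=2 → posterior Dirichlet(7/2, 7/4, 8)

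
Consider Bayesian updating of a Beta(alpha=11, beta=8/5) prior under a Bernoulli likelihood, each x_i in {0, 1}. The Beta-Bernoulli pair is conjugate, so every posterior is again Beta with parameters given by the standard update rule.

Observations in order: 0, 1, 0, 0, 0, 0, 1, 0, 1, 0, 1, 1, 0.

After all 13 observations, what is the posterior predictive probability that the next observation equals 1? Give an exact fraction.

obs 1: x=0 → posterior Beta(11, 13/5)
obs 2: x=1 → posterior Beta(12, 13/5)
obs 3: x=0 → posterior Beta(12, 18/5)
obs 4: x=0 → posterior Beta(12, 23/5)
obs 5: x=0 → posterior Beta(12, 28/5)
obs 6: x=0 → posterior Beta(12, 33/5)
obs 7: x=1 → posterior Beta(13, 33/5)
obs 8: x=0 → posterior Beta(13, 38/5)
obs 9: x=1 → posterior Beta(14, 38/5)
obs 10: x=0 → posterior Beta(14, 43/5)
obs 11: x=1 → posterior Beta(15, 43/5)
obs 12: x=1 → posterior Beta(16, 43/5)
obs 13: x=0 → posterior Beta(16, 48/5)

5/8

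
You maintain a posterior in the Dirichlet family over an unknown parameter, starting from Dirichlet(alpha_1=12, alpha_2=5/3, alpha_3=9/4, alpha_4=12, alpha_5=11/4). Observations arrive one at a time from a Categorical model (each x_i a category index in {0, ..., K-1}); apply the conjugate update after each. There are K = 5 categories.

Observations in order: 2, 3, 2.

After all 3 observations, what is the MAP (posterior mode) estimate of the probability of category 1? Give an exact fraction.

1/43

obs 1: x=2 → posterior Dirichlet(12, 5/3, 13/4, 12, 11/4)
obs 2: x=3 → posterior Dirichlet(12, 5/3, 13/4, 13, 11/4)
obs 3: x=2 → posterior Dirichlet(12, 5/3, 17/4, 13, 11/4)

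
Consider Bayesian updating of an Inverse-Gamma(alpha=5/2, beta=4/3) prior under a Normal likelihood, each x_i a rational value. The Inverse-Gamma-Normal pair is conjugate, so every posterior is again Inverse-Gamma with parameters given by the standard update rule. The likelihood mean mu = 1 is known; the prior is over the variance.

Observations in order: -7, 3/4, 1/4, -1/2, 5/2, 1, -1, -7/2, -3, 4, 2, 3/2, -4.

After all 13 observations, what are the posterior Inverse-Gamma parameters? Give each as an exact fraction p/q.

alpha=9, beta=3535/48

obs 1: x=-7 → posterior Inverse-Gamma(3, 100/3)
obs 2: x=3/4 → posterior Inverse-Gamma(7/2, 3203/96)
obs 3: x=1/4 → posterior Inverse-Gamma(4, 1615/48)
obs 4: x=-1/2 → posterior Inverse-Gamma(9/2, 1669/48)
obs 5: x=5/2 → posterior Inverse-Gamma(5, 1723/48)
obs 6: x=1 → posterior Inverse-Gamma(11/2, 1723/48)
obs 7: x=-1 → posterior Inverse-Gamma(6, 1819/48)
obs 8: x=-7/2 → posterior Inverse-Gamma(13/2, 2305/48)
obs 9: x=-3 → posterior Inverse-Gamma(7, 2689/48)
obs 10: x=4 → posterior Inverse-Gamma(15/2, 2905/48)
obs 11: x=2 → posterior Inverse-Gamma(8, 2929/48)
obs 12: x=3/2 → posterior Inverse-Gamma(17/2, 2935/48)
obs 13: x=-4 → posterior Inverse-Gamma(9, 3535/48)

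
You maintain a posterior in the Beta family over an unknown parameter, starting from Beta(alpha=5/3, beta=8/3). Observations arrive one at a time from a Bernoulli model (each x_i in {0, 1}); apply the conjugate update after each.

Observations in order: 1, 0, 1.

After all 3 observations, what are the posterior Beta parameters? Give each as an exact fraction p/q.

obs 1: x=1 → posterior Beta(8/3, 8/3)
obs 2: x=0 → posterior Beta(8/3, 11/3)
obs 3: x=1 → posterior Beta(11/3, 11/3)

alpha=11/3, beta=11/3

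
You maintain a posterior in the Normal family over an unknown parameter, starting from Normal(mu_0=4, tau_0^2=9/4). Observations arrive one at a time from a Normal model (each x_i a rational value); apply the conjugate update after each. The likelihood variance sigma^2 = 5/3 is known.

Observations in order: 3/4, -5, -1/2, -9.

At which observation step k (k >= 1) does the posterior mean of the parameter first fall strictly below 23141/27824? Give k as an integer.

obs 1: x=3/4 → posterior Normal(401/188, 45/47)
obs 2: x=-5 → posterior Normal(-139/296, 45/74)
obs 3: x=-1/2 → posterior Normal(-193/404, 45/101)
obs 4: x=-9 → posterior Normal(-1165/512, 45/128)

k = 2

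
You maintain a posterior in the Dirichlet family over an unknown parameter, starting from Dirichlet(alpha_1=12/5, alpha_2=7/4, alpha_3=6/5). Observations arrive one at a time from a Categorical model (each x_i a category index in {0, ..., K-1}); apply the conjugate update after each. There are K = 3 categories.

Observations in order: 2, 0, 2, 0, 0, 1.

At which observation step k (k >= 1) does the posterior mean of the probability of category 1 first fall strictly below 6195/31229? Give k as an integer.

k = 4

obs 1: x=2 → posterior Dirichlet(12/5, 7/4, 11/5)
obs 2: x=0 → posterior Dirichlet(17/5, 7/4, 11/5)
obs 3: x=2 → posterior Dirichlet(17/5, 7/4, 16/5)
obs 4: x=0 → posterior Dirichlet(22/5, 7/4, 16/5)
obs 5: x=0 → posterior Dirichlet(27/5, 7/4, 16/5)
obs 6: x=1 → posterior Dirichlet(27/5, 11/4, 16/5)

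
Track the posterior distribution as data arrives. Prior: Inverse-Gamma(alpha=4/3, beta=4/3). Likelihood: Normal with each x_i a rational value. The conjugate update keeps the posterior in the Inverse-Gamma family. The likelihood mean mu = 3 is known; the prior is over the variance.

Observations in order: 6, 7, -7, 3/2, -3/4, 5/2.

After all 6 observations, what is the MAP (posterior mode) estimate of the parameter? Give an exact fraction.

obs 1: x=6 → posterior Inverse-Gamma(11/6, 35/6)
obs 2: x=7 → posterior Inverse-Gamma(7/3, 83/6)
obs 3: x=-7 → posterior Inverse-Gamma(17/6, 383/6)
obs 4: x=3/2 → posterior Inverse-Gamma(10/3, 1559/24)
obs 5: x=-3/4 → posterior Inverse-Gamma(23/6, 6911/96)
obs 6: x=5/2 → posterior Inverse-Gamma(13/3, 6923/96)

6923/512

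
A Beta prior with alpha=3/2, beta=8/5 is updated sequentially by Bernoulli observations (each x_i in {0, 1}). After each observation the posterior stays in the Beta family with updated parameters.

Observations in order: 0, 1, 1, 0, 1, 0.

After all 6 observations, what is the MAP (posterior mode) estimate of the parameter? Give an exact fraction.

obs 1: x=0 → posterior Beta(3/2, 13/5)
obs 2: x=1 → posterior Beta(5/2, 13/5)
obs 3: x=1 → posterior Beta(7/2, 13/5)
obs 4: x=0 → posterior Beta(7/2, 18/5)
obs 5: x=1 → posterior Beta(9/2, 18/5)
obs 6: x=0 → posterior Beta(9/2, 23/5)

35/71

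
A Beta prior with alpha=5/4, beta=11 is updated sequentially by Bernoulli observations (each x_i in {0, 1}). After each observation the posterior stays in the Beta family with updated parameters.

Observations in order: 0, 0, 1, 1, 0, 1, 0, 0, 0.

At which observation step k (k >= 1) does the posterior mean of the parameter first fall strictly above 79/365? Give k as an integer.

k = 6

obs 1: x=0 → posterior Beta(5/4, 12)
obs 2: x=0 → posterior Beta(5/4, 13)
obs 3: x=1 → posterior Beta(9/4, 13)
obs 4: x=1 → posterior Beta(13/4, 13)
obs 5: x=0 → posterior Beta(13/4, 14)
obs 6: x=1 → posterior Beta(17/4, 14)
obs 7: x=0 → posterior Beta(17/4, 15)
obs 8: x=0 → posterior Beta(17/4, 16)
obs 9: x=0 → posterior Beta(17/4, 17)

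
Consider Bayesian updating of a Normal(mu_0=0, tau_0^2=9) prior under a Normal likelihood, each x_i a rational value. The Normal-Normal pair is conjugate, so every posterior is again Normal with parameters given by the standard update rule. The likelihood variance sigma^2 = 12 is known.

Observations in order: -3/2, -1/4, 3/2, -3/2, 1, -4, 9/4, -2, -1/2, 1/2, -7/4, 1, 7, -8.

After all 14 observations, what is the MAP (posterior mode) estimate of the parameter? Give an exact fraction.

-75/184

obs 1: x=-3/2 → posterior Normal(-9/14, 36/7)
obs 2: x=-1/4 → posterior Normal(-21/40, 18/5)
obs 3: x=3/2 → posterior Normal(-3/52, 36/13)
obs 4: x=-3/2 → posterior Normal(-21/64, 9/4)
obs 5: x=1 → posterior Normal(-9/76, 36/19)
obs 6: x=-4 → posterior Normal(-57/88, 18/11)
obs 7: x=9/4 → posterior Normal(-3/10, 36/25)
obs 8: x=-2 → posterior Normal(-27/56, 9/7)
obs 9: x=-1/2 → posterior Normal(-15/31, 36/31)
obs 10: x=1/2 → posterior Normal(-27/68, 18/17)
obs 11: x=-7/4 → posterior Normal(-75/148, 36/37)
obs 12: x=1 → posterior Normal(-63/160, 9/10)
obs 13: x=7 → posterior Normal(21/172, 36/43)
obs 14: x=-8 → posterior Normal(-75/184, 18/23)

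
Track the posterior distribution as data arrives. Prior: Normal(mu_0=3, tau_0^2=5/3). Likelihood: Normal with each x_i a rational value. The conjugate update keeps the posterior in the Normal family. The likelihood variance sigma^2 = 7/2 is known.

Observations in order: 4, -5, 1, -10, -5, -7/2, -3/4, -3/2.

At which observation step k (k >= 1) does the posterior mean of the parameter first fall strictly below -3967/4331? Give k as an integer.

obs 1: x=4 → posterior Normal(103/31, 35/31)
obs 2: x=-5 → posterior Normal(53/41, 35/41)
obs 3: x=1 → posterior Normal(21/17, 35/51)
obs 4: x=-10 → posterior Normal(-37/61, 35/61)
obs 5: x=-5 → posterior Normal(-87/71, 35/71)
obs 6: x=-7/2 → posterior Normal(-122/81, 35/81)
obs 7: x=-3/4 → posterior Normal(-37/26, 5/13)
obs 8: x=-3/2 → posterior Normal(-289/202, 35/101)

k = 5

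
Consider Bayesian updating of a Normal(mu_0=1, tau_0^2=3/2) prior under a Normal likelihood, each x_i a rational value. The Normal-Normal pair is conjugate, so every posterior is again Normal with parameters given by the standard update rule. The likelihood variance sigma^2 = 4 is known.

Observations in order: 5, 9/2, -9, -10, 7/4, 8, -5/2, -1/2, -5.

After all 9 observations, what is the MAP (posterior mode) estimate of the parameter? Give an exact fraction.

-61/140

obs 1: x=5 → posterior Normal(23/11, 12/11)
obs 2: x=9/2 → posterior Normal(73/28, 6/7)
obs 3: x=-9 → posterior Normal(19/34, 12/17)
obs 4: x=-10 → posterior Normal(-41/40, 3/5)
obs 5: x=7/4 → posterior Normal(-61/92, 12/23)
obs 6: x=8 → posterior Normal(35/104, 6/13)
obs 7: x=-5/2 → posterior Normal(5/116, 12/29)
obs 8: x=-1/2 → posterior Normal(-1/128, 3/8)
obs 9: x=-5 → posterior Normal(-61/140, 12/35)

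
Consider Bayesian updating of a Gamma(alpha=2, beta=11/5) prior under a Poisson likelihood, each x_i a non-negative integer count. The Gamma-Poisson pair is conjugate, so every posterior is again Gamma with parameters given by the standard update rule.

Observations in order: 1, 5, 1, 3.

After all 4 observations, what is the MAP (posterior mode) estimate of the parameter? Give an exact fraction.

obs 1: x=1 → posterior Gamma(3, 16/5)
obs 2: x=5 → posterior Gamma(8, 21/5)
obs 3: x=1 → posterior Gamma(9, 26/5)
obs 4: x=3 → posterior Gamma(12, 31/5)

55/31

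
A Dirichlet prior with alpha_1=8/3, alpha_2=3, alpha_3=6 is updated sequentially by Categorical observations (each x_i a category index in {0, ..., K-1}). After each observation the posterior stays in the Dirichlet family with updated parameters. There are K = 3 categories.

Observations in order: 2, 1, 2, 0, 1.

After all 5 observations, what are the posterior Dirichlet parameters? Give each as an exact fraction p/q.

alpha_1=11/3, alpha_2=5, alpha_3=8

obs 1: x=2 → posterior Dirichlet(8/3, 3, 7)
obs 2: x=1 → posterior Dirichlet(8/3, 4, 7)
obs 3: x=2 → posterior Dirichlet(8/3, 4, 8)
obs 4: x=0 → posterior Dirichlet(11/3, 4, 8)
obs 5: x=1 → posterior Dirichlet(11/3, 5, 8)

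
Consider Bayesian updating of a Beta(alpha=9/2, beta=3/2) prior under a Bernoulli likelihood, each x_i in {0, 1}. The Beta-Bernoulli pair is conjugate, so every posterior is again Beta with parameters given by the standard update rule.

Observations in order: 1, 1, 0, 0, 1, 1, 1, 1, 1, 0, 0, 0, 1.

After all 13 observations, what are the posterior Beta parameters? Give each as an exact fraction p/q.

obs 1: x=1 → posterior Beta(11/2, 3/2)
obs 2: x=1 → posterior Beta(13/2, 3/2)
obs 3: x=0 → posterior Beta(13/2, 5/2)
obs 4: x=0 → posterior Beta(13/2, 7/2)
obs 5: x=1 → posterior Beta(15/2, 7/2)
obs 6: x=1 → posterior Beta(17/2, 7/2)
obs 7: x=1 → posterior Beta(19/2, 7/2)
obs 8: x=1 → posterior Beta(21/2, 7/2)
obs 9: x=1 → posterior Beta(23/2, 7/2)
obs 10: x=0 → posterior Beta(23/2, 9/2)
obs 11: x=0 → posterior Beta(23/2, 11/2)
obs 12: x=0 → posterior Beta(23/2, 13/2)
obs 13: x=1 → posterior Beta(25/2, 13/2)

alpha=25/2, beta=13/2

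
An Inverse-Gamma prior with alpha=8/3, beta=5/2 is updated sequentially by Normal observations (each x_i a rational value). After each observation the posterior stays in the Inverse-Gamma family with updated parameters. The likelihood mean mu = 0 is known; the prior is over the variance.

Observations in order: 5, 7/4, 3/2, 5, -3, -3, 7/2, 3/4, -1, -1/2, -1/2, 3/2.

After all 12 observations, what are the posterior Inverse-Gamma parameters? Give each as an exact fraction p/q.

alpha=26/3, beta=759/16

obs 1: x=5 → posterior Inverse-Gamma(19/6, 15)
obs 2: x=7/4 → posterior Inverse-Gamma(11/3, 529/32)
obs 3: x=3/2 → posterior Inverse-Gamma(25/6, 565/32)
obs 4: x=5 → posterior Inverse-Gamma(14/3, 965/32)
obs 5: x=-3 → posterior Inverse-Gamma(31/6, 1109/32)
obs 6: x=-3 → posterior Inverse-Gamma(17/3, 1253/32)
obs 7: x=7/2 → posterior Inverse-Gamma(37/6, 1449/32)
obs 8: x=3/4 → posterior Inverse-Gamma(20/3, 729/16)
obs 9: x=-1 → posterior Inverse-Gamma(43/6, 737/16)
obs 10: x=-1/2 → posterior Inverse-Gamma(23/3, 739/16)
obs 11: x=-1/2 → posterior Inverse-Gamma(49/6, 741/16)
obs 12: x=3/2 → posterior Inverse-Gamma(26/3, 759/16)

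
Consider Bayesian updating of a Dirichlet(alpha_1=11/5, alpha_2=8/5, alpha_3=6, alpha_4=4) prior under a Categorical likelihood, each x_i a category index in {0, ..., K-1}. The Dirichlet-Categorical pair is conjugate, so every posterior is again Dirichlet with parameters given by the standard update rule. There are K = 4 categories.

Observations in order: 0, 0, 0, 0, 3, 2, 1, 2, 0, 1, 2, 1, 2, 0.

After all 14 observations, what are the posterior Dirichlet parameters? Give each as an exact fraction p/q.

alpha_1=41/5, alpha_2=23/5, alpha_3=10, alpha_4=5

obs 1: x=0 → posterior Dirichlet(16/5, 8/5, 6, 4)
obs 2: x=0 → posterior Dirichlet(21/5, 8/5, 6, 4)
obs 3: x=0 → posterior Dirichlet(26/5, 8/5, 6, 4)
obs 4: x=0 → posterior Dirichlet(31/5, 8/5, 6, 4)
obs 5: x=3 → posterior Dirichlet(31/5, 8/5, 6, 5)
obs 6: x=2 → posterior Dirichlet(31/5, 8/5, 7, 5)
obs 7: x=1 → posterior Dirichlet(31/5, 13/5, 7, 5)
obs 8: x=2 → posterior Dirichlet(31/5, 13/5, 8, 5)
obs 9: x=0 → posterior Dirichlet(36/5, 13/5, 8, 5)
obs 10: x=1 → posterior Dirichlet(36/5, 18/5, 8, 5)
obs 11: x=2 → posterior Dirichlet(36/5, 18/5, 9, 5)
obs 12: x=1 → posterior Dirichlet(36/5, 23/5, 9, 5)
obs 13: x=2 → posterior Dirichlet(36/5, 23/5, 10, 5)
obs 14: x=0 → posterior Dirichlet(41/5, 23/5, 10, 5)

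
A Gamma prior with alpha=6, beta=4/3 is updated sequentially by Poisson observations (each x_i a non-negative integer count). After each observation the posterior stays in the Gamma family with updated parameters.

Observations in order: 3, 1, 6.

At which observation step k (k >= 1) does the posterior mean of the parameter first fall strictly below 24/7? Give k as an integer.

k = 2

obs 1: x=3 → posterior Gamma(9, 7/3)
obs 2: x=1 → posterior Gamma(10, 10/3)
obs 3: x=6 → posterior Gamma(16, 13/3)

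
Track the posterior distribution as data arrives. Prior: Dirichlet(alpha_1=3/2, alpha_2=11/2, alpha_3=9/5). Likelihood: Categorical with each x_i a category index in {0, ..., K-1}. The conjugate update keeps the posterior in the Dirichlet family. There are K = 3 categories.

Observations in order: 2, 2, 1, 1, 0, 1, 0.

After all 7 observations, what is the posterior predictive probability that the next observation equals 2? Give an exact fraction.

19/79

obs 1: x=2 → posterior Dirichlet(3/2, 11/2, 14/5)
obs 2: x=2 → posterior Dirichlet(3/2, 11/2, 19/5)
obs 3: x=1 → posterior Dirichlet(3/2, 13/2, 19/5)
obs 4: x=1 → posterior Dirichlet(3/2, 15/2, 19/5)
obs 5: x=0 → posterior Dirichlet(5/2, 15/2, 19/5)
obs 6: x=1 → posterior Dirichlet(5/2, 17/2, 19/5)
obs 7: x=0 → posterior Dirichlet(7/2, 17/2, 19/5)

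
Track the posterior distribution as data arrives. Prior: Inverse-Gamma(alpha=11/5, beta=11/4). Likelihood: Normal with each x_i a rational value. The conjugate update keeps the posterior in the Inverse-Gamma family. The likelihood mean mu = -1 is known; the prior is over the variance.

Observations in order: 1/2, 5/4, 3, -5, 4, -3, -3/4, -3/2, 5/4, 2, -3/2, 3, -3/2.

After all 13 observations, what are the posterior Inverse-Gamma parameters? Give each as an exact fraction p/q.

obs 1: x=1/2 → posterior Inverse-Gamma(27/10, 31/8)
obs 2: x=5/4 → posterior Inverse-Gamma(16/5, 205/32)
obs 3: x=3 → posterior Inverse-Gamma(37/10, 461/32)
obs 4: x=-5 → posterior Inverse-Gamma(21/5, 717/32)
obs 5: x=4 → posterior Inverse-Gamma(47/10, 1117/32)
obs 6: x=-3 → posterior Inverse-Gamma(26/5, 1181/32)
obs 7: x=-3/4 → posterior Inverse-Gamma(57/10, 591/16)
obs 8: x=-3/2 → posterior Inverse-Gamma(31/5, 593/16)
obs 9: x=5/4 → posterior Inverse-Gamma(67/10, 1267/32)
obs 10: x=2 → posterior Inverse-Gamma(36/5, 1411/32)
obs 11: x=-3/2 → posterior Inverse-Gamma(77/10, 1415/32)
obs 12: x=3 → posterior Inverse-Gamma(41/5, 1671/32)
obs 13: x=-3/2 → posterior Inverse-Gamma(87/10, 1675/32)

alpha=87/10, beta=1675/32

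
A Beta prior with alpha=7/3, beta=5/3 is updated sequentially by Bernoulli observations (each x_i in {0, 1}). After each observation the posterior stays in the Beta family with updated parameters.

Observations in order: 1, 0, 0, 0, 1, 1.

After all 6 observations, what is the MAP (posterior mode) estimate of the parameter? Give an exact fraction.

obs 1: x=1 → posterior Beta(10/3, 5/3)
obs 2: x=0 → posterior Beta(10/3, 8/3)
obs 3: x=0 → posterior Beta(10/3, 11/3)
obs 4: x=0 → posterior Beta(10/3, 14/3)
obs 5: x=1 → posterior Beta(13/3, 14/3)
obs 6: x=1 → posterior Beta(16/3, 14/3)

13/24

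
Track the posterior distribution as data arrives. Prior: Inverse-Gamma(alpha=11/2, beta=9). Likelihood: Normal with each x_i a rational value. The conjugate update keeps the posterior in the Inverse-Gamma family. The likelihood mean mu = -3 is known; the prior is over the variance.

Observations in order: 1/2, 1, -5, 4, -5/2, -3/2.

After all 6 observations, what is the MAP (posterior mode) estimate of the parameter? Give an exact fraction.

obs 1: x=1/2 → posterior Inverse-Gamma(6, 121/8)
obs 2: x=1 → posterior Inverse-Gamma(13/2, 185/8)
obs 3: x=-5 → posterior Inverse-Gamma(7, 201/8)
obs 4: x=4 → posterior Inverse-Gamma(15/2, 397/8)
obs 5: x=-5/2 → posterior Inverse-Gamma(8, 199/4)
obs 6: x=-3/2 → posterior Inverse-Gamma(17/2, 407/8)

407/76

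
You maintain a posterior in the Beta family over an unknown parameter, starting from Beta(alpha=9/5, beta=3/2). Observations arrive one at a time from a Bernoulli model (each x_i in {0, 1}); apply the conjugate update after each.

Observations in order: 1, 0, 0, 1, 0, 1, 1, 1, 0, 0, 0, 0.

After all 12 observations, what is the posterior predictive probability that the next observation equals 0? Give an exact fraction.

obs 1: x=1 → posterior Beta(14/5, 3/2)
obs 2: x=0 → posterior Beta(14/5, 5/2)
obs 3: x=0 → posterior Beta(14/5, 7/2)
obs 4: x=1 → posterior Beta(19/5, 7/2)
obs 5: x=0 → posterior Beta(19/5, 9/2)
obs 6: x=1 → posterior Beta(24/5, 9/2)
obs 7: x=1 → posterior Beta(29/5, 9/2)
obs 8: x=1 → posterior Beta(34/5, 9/2)
obs 9: x=0 → posterior Beta(34/5, 11/2)
obs 10: x=0 → posterior Beta(34/5, 13/2)
obs 11: x=0 → posterior Beta(34/5, 15/2)
obs 12: x=0 → posterior Beta(34/5, 17/2)

5/9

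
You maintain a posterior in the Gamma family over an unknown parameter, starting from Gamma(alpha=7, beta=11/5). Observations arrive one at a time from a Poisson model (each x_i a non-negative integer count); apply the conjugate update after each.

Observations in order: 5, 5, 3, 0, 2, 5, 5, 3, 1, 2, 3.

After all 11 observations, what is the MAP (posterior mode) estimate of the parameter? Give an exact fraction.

obs 1: x=5 → posterior Gamma(12, 16/5)
obs 2: x=5 → posterior Gamma(17, 21/5)
obs 3: x=3 → posterior Gamma(20, 26/5)
obs 4: x=0 → posterior Gamma(20, 31/5)
obs 5: x=2 → posterior Gamma(22, 36/5)
obs 6: x=5 → posterior Gamma(27, 41/5)
obs 7: x=5 → posterior Gamma(32, 46/5)
obs 8: x=3 → posterior Gamma(35, 51/5)
obs 9: x=1 → posterior Gamma(36, 56/5)
obs 10: x=2 → posterior Gamma(38, 61/5)
obs 11: x=3 → posterior Gamma(41, 66/5)

100/33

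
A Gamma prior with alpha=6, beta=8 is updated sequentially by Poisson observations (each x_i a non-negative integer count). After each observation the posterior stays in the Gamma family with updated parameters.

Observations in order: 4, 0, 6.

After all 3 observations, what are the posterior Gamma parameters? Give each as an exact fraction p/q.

obs 1: x=4 → posterior Gamma(10, 9)
obs 2: x=0 → posterior Gamma(10, 10)
obs 3: x=6 → posterior Gamma(16, 11)

alpha=16, beta=11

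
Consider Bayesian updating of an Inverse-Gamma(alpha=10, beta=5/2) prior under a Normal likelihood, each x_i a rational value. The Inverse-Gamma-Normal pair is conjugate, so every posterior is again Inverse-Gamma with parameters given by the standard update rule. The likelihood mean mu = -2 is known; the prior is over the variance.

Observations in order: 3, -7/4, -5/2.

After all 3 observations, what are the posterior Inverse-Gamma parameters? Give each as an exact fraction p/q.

alpha=23/2, beta=485/32

obs 1: x=3 → posterior Inverse-Gamma(21/2, 15)
obs 2: x=-7/4 → posterior Inverse-Gamma(11, 481/32)
obs 3: x=-5/2 → posterior Inverse-Gamma(23/2, 485/32)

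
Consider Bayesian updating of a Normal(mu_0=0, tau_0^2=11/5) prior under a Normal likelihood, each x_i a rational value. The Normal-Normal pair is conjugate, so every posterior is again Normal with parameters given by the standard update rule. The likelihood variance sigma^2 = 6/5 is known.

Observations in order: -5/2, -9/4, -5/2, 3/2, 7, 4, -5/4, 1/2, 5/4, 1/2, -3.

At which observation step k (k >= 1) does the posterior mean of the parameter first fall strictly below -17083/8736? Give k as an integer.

k = 3

obs 1: x=-5/2 → posterior Normal(-55/34, 66/85)
obs 2: x=-9/4 → posterior Normal(-209/112, 33/70)
obs 3: x=-5/2 → posterior Normal(-319/156, 22/65)
obs 4: x=3/2 → posterior Normal(-253/200, 33/125)
obs 5: x=7 → posterior Normal(55/244, 66/305)
obs 6: x=4 → posterior Normal(77/96, 11/60)
obs 7: x=-5/4 → posterior Normal(44/83, 66/415)
obs 8: x=1/2 → posterior Normal(99/188, 33/235)
obs 9: x=5/4 → posterior Normal(253/420, 22/175)
obs 10: x=1/2 → posterior Normal(275/464, 33/290)
obs 11: x=-3 → posterior Normal(143/508, 66/635)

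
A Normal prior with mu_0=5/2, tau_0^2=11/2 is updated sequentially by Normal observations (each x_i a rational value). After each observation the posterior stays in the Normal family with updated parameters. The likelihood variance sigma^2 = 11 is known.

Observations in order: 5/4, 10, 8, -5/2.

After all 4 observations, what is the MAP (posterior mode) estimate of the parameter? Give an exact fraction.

obs 1: x=5/4 → posterior Normal(25/12, 11/3)
obs 2: x=10 → posterior Normal(65/16, 11/4)
obs 3: x=8 → posterior Normal(97/20, 11/5)
obs 4: x=-5/2 → posterior Normal(29/8, 11/6)

29/8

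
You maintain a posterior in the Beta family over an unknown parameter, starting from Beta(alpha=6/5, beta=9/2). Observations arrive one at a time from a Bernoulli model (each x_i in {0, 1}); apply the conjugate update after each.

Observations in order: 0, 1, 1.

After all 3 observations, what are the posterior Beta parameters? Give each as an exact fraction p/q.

alpha=16/5, beta=11/2

obs 1: x=0 → posterior Beta(6/5, 11/2)
obs 2: x=1 → posterior Beta(11/5, 11/2)
obs 3: x=1 → posterior Beta(16/5, 11/2)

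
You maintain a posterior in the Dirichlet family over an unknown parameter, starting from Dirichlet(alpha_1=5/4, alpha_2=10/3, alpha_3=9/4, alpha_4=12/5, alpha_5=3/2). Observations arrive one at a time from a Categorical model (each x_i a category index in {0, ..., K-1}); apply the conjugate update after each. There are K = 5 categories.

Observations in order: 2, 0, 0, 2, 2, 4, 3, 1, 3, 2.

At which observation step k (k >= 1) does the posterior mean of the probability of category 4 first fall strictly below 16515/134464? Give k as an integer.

obs 1: x=2 → posterior Dirichlet(5/4, 10/3, 13/4, 12/5, 3/2)
obs 2: x=0 → posterior Dirichlet(9/4, 10/3, 13/4, 12/5, 3/2)
obs 3: x=0 → posterior Dirichlet(13/4, 10/3, 13/4, 12/5, 3/2)
obs 4: x=2 → posterior Dirichlet(13/4, 10/3, 17/4, 12/5, 3/2)
obs 5: x=2 → posterior Dirichlet(13/4, 10/3, 21/4, 12/5, 3/2)
obs 6: x=4 → posterior Dirichlet(13/4, 10/3, 21/4, 12/5, 5/2)
obs 7: x=3 → posterior Dirichlet(13/4, 10/3, 21/4, 17/5, 5/2)
obs 8: x=1 → posterior Dirichlet(13/4, 13/3, 21/4, 17/5, 5/2)
obs 9: x=3 → posterior Dirichlet(13/4, 13/3, 21/4, 22/5, 5/2)
obs 10: x=2 → posterior Dirichlet(13/4, 13/3, 25/4, 22/5, 5/2)

k = 2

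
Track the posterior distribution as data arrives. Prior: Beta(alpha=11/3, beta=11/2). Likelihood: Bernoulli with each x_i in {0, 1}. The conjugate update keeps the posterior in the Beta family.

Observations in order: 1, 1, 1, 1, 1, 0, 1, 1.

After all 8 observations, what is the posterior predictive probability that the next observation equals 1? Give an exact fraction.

64/103

obs 1: x=1 → posterior Beta(14/3, 11/2)
obs 2: x=1 → posterior Beta(17/3, 11/2)
obs 3: x=1 → posterior Beta(20/3, 11/2)
obs 4: x=1 → posterior Beta(23/3, 11/2)
obs 5: x=1 → posterior Beta(26/3, 11/2)
obs 6: x=0 → posterior Beta(26/3, 13/2)
obs 7: x=1 → posterior Beta(29/3, 13/2)
obs 8: x=1 → posterior Beta(32/3, 13/2)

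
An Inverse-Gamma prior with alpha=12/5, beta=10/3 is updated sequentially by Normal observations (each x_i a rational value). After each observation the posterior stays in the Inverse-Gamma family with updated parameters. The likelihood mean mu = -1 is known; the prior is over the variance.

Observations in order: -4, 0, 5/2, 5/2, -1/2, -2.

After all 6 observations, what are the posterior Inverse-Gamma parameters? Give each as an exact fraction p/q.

obs 1: x=-4 → posterior Inverse-Gamma(29/10, 47/6)
obs 2: x=0 → posterior Inverse-Gamma(17/5, 25/3)
obs 3: x=5/2 → posterior Inverse-Gamma(39/10, 347/24)
obs 4: x=5/2 → posterior Inverse-Gamma(22/5, 247/12)
obs 5: x=-1/2 → posterior Inverse-Gamma(49/10, 497/24)
obs 6: x=-2 → posterior Inverse-Gamma(27/5, 509/24)

alpha=27/5, beta=509/24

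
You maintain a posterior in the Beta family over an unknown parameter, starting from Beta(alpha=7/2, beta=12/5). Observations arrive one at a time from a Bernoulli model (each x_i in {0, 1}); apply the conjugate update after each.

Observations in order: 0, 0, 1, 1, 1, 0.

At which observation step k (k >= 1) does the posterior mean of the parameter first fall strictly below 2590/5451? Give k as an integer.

k = 2

obs 1: x=0 → posterior Beta(7/2, 17/5)
obs 2: x=0 → posterior Beta(7/2, 22/5)
obs 3: x=1 → posterior Beta(9/2, 22/5)
obs 4: x=1 → posterior Beta(11/2, 22/5)
obs 5: x=1 → posterior Beta(13/2, 22/5)
obs 6: x=0 → posterior Beta(13/2, 27/5)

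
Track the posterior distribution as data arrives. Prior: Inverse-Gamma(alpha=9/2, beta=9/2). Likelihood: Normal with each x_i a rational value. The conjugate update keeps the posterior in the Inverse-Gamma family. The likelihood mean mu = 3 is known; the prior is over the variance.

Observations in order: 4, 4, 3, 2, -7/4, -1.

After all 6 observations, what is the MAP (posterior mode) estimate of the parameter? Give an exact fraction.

obs 1: x=4 → posterior Inverse-Gamma(5, 5)
obs 2: x=4 → posterior Inverse-Gamma(11/2, 11/2)
obs 3: x=3 → posterior Inverse-Gamma(6, 11/2)
obs 4: x=2 → posterior Inverse-Gamma(13/2, 6)
obs 5: x=-7/4 → posterior Inverse-Gamma(7, 553/32)
obs 6: x=-1 → posterior Inverse-Gamma(15/2, 809/32)

809/272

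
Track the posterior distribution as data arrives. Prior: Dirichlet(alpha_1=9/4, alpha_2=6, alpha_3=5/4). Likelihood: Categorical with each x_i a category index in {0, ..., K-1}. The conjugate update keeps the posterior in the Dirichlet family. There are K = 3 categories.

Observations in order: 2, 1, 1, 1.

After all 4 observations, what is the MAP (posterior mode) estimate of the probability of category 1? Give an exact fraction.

16/21

obs 1: x=2 → posterior Dirichlet(9/4, 6, 9/4)
obs 2: x=1 → posterior Dirichlet(9/4, 7, 9/4)
obs 3: x=1 → posterior Dirichlet(9/4, 8, 9/4)
obs 4: x=1 → posterior Dirichlet(9/4, 9, 9/4)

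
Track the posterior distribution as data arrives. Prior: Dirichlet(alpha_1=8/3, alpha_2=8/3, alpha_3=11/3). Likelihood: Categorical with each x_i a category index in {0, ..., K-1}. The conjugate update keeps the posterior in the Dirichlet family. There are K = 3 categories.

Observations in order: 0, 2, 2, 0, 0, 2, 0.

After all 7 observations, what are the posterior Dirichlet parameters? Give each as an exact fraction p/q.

obs 1: x=0 → posterior Dirichlet(11/3, 8/3, 11/3)
obs 2: x=2 → posterior Dirichlet(11/3, 8/3, 14/3)
obs 3: x=2 → posterior Dirichlet(11/3, 8/3, 17/3)
obs 4: x=0 → posterior Dirichlet(14/3, 8/3, 17/3)
obs 5: x=0 → posterior Dirichlet(17/3, 8/3, 17/3)
obs 6: x=2 → posterior Dirichlet(17/3, 8/3, 20/3)
obs 7: x=0 → posterior Dirichlet(20/3, 8/3, 20/3)

alpha_1=20/3, alpha_2=8/3, alpha_3=20/3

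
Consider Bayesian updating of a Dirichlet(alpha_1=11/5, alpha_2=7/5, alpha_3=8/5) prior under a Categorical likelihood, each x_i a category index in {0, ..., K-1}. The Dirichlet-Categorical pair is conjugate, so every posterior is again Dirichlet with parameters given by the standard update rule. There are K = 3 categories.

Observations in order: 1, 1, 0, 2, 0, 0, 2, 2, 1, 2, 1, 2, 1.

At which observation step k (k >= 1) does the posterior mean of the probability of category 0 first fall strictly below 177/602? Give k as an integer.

k = 13

obs 1: x=1 → posterior Dirichlet(11/5, 12/5, 8/5)
obs 2: x=1 → posterior Dirichlet(11/5, 17/5, 8/5)
obs 3: x=0 → posterior Dirichlet(16/5, 17/5, 8/5)
obs 4: x=2 → posterior Dirichlet(16/5, 17/5, 13/5)
obs 5: x=0 → posterior Dirichlet(21/5, 17/5, 13/5)
obs 6: x=0 → posterior Dirichlet(26/5, 17/5, 13/5)
obs 7: x=2 → posterior Dirichlet(26/5, 17/5, 18/5)
obs 8: x=2 → posterior Dirichlet(26/5, 17/5, 23/5)
obs 9: x=1 → posterior Dirichlet(26/5, 22/5, 23/5)
obs 10: x=2 → posterior Dirichlet(26/5, 22/5, 28/5)
obs 11: x=1 → posterior Dirichlet(26/5, 27/5, 28/5)
obs 12: x=2 → posterior Dirichlet(26/5, 27/5, 33/5)
obs 13: x=1 → posterior Dirichlet(26/5, 32/5, 33/5)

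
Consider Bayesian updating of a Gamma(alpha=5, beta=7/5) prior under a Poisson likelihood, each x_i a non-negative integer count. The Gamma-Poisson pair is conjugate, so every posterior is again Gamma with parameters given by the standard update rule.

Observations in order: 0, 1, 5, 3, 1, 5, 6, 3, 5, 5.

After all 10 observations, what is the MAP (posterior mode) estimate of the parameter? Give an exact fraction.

obs 1: x=0 → posterior Gamma(5, 12/5)
obs 2: x=1 → posterior Gamma(6, 17/5)
obs 3: x=5 → posterior Gamma(11, 22/5)
obs 4: x=3 → posterior Gamma(14, 27/5)
obs 5: x=1 → posterior Gamma(15, 32/5)
obs 6: x=5 → posterior Gamma(20, 37/5)
obs 7: x=6 → posterior Gamma(26, 42/5)
obs 8: x=3 → posterior Gamma(29, 47/5)
obs 9: x=5 → posterior Gamma(34, 52/5)
obs 10: x=5 → posterior Gamma(39, 57/5)

10/3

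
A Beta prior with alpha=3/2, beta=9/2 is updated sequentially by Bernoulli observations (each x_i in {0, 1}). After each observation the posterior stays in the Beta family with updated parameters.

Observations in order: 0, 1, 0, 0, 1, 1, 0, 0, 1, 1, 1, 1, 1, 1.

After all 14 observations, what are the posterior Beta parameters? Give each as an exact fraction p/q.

alpha=21/2, beta=19/2

obs 1: x=0 → posterior Beta(3/2, 11/2)
obs 2: x=1 → posterior Beta(5/2, 11/2)
obs 3: x=0 → posterior Beta(5/2, 13/2)
obs 4: x=0 → posterior Beta(5/2, 15/2)
obs 5: x=1 → posterior Beta(7/2, 15/2)
obs 6: x=1 → posterior Beta(9/2, 15/2)
obs 7: x=0 → posterior Beta(9/2, 17/2)
obs 8: x=0 → posterior Beta(9/2, 19/2)
obs 9: x=1 → posterior Beta(11/2, 19/2)
obs 10: x=1 → posterior Beta(13/2, 19/2)
obs 11: x=1 → posterior Beta(15/2, 19/2)
obs 12: x=1 → posterior Beta(17/2, 19/2)
obs 13: x=1 → posterior Beta(19/2, 19/2)
obs 14: x=1 → posterior Beta(21/2, 19/2)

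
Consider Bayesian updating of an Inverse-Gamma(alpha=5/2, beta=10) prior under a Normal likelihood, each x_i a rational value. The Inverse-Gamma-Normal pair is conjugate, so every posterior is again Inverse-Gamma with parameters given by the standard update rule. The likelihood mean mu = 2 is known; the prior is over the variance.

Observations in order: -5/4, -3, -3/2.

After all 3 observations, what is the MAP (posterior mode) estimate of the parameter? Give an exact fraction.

obs 1: x=-5/4 → posterior Inverse-Gamma(3, 489/32)
obs 2: x=-3 → posterior Inverse-Gamma(7/2, 889/32)
obs 3: x=-3/2 → posterior Inverse-Gamma(4, 1085/32)

217/32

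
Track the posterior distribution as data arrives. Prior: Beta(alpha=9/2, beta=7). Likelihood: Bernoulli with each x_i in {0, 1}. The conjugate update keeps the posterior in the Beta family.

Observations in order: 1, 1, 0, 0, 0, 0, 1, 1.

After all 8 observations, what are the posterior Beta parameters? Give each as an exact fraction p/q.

alpha=17/2, beta=11

obs 1: x=1 → posterior Beta(11/2, 7)
obs 2: x=1 → posterior Beta(13/2, 7)
obs 3: x=0 → posterior Beta(13/2, 8)
obs 4: x=0 → posterior Beta(13/2, 9)
obs 5: x=0 → posterior Beta(13/2, 10)
obs 6: x=0 → posterior Beta(13/2, 11)
obs 7: x=1 → posterior Beta(15/2, 11)
obs 8: x=1 → posterior Beta(17/2, 11)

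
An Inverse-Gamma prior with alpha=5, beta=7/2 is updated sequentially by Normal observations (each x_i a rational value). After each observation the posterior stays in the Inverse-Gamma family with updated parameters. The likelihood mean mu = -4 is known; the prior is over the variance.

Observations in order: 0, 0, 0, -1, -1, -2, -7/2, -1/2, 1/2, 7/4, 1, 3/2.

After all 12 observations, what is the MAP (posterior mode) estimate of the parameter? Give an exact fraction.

3169/384

obs 1: x=0 → posterior Inverse-Gamma(11/2, 23/2)
obs 2: x=0 → posterior Inverse-Gamma(6, 39/2)
obs 3: x=0 → posterior Inverse-Gamma(13/2, 55/2)
obs 4: x=-1 → posterior Inverse-Gamma(7, 32)
obs 5: x=-1 → posterior Inverse-Gamma(15/2, 73/2)
obs 6: x=-2 → posterior Inverse-Gamma(8, 77/2)
obs 7: x=-7/2 → posterior Inverse-Gamma(17/2, 309/8)
obs 8: x=-1/2 → posterior Inverse-Gamma(9, 179/4)
obs 9: x=1/2 → posterior Inverse-Gamma(19/2, 439/8)
obs 10: x=7/4 → posterior Inverse-Gamma(10, 2285/32)
obs 11: x=1 → posterior Inverse-Gamma(21/2, 2685/32)
obs 12: x=3/2 → posterior Inverse-Gamma(11, 3169/32)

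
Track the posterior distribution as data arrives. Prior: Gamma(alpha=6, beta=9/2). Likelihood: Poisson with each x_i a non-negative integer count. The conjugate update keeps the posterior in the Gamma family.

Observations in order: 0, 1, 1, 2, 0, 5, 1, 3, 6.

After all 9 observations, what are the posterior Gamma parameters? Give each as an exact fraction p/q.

obs 1: x=0 → posterior Gamma(6, 11/2)
obs 2: x=1 → posterior Gamma(7, 13/2)
obs 3: x=1 → posterior Gamma(8, 15/2)
obs 4: x=2 → posterior Gamma(10, 17/2)
obs 5: x=0 → posterior Gamma(10, 19/2)
obs 6: x=5 → posterior Gamma(15, 21/2)
obs 7: x=1 → posterior Gamma(16, 23/2)
obs 8: x=3 → posterior Gamma(19, 25/2)
obs 9: x=6 → posterior Gamma(25, 27/2)

alpha=25, beta=27/2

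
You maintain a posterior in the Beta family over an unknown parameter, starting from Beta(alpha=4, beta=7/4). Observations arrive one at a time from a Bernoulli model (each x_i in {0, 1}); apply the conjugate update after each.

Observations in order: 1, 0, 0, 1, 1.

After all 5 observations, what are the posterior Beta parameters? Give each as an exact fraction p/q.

obs 1: x=1 → posterior Beta(5, 7/4)
obs 2: x=0 → posterior Beta(5, 11/4)
obs 3: x=0 → posterior Beta(5, 15/4)
obs 4: x=1 → posterior Beta(6, 15/4)
obs 5: x=1 → posterior Beta(7, 15/4)

alpha=7, beta=15/4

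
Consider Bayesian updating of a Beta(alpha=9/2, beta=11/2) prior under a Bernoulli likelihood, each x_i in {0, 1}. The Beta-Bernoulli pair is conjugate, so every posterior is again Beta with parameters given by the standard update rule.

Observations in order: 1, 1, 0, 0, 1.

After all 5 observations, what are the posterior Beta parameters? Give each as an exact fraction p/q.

obs 1: x=1 → posterior Beta(11/2, 11/2)
obs 2: x=1 → posterior Beta(13/2, 11/2)
obs 3: x=0 → posterior Beta(13/2, 13/2)
obs 4: x=0 → posterior Beta(13/2, 15/2)
obs 5: x=1 → posterior Beta(15/2, 15/2)

alpha=15/2, beta=15/2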